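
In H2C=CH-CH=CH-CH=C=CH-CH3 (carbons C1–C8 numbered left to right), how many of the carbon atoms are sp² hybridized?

C1: sp2 ✓
C2: sp2 ✓
C3: sp2 ✓
C4: sp2 ✓
C5: sp2 ✓
C6: sp
C7: sp2 ✓
C8: sp3
C1, C2, C3, C4, C5, C7 → 6 sp2 carbons.

6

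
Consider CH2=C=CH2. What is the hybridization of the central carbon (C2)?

sp

Two σ bonds and two π bonds (one to each neighbour) → sp.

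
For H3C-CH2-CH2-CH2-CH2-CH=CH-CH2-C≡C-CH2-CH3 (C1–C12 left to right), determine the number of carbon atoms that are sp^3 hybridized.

8

C1: sp3 ✓
C2: sp3 ✓
C3: sp3 ✓
C4: sp3 ✓
C5: sp3 ✓
C6: sp2
C7: sp2
C8: sp3 ✓
C9: sp
C10: sp
C11: sp3 ✓
C12: sp3 ✓
C1, C2, C3, C4, C5, C8, C11, C12 → 8 sp3 carbons.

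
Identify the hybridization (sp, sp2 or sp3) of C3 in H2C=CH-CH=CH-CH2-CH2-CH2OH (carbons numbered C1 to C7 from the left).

sp²

C3: 3 σ bonds, plus one π bond; 3 regions of electron density → sp2.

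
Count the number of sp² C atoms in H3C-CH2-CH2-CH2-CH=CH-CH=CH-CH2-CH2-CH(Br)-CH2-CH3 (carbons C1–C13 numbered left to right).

C1: sp3
C2: sp3
C3: sp3
C4: sp3
C5: sp2 ✓
C6: sp2 ✓
C7: sp2 ✓
C8: sp2 ✓
C9: sp3
C10: sp3
C11: sp3
C12: sp3
C13: sp3
C5, C6, C7, C8 → 4 sp2 carbons.

4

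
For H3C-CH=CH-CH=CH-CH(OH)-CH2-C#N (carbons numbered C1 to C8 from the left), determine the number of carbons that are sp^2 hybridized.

4

C1: sp3
C2: sp2 ✓
C3: sp2 ✓
C4: sp2 ✓
C5: sp2 ✓
C6: sp3
C7: sp3
C8: sp
C2, C3, C4, C5 → 4 sp2 carbons.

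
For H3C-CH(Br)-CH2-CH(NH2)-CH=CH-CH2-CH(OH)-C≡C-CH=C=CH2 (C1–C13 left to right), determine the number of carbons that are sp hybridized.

3

C1: sp3
C2: sp3
C3: sp3
C4: sp3
C5: sp2
C6: sp2
C7: sp3
C8: sp3
C9: sp ✓
C10: sp ✓
C11: sp2
C12: sp ✓
C13: sp2
C9, C10, C12 → 3 sp carbons.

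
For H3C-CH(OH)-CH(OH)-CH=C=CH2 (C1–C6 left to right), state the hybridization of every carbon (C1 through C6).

C1 carries 4 σ bonds, giving a steric number of 4, so it is sp3.
C2 carries 4 σ bonds, giving a steric number of 4, so it is sp3.
C3 is sp3: 4 σ bonds, 4 electron-density regions.
C4 is sp2: 3 σ bonds, plus one π bond, 3 electron-density regions.
C5: 2 σ bonds, plus two π bonds — 2 electron domains, sp.
C6 is sp2: 3 σ bonds, plus one π bond, 3 electron-density regions.

C1 sp3, C2 sp3, C3 sp3, C4 sp2, C5 sp, C6 sp2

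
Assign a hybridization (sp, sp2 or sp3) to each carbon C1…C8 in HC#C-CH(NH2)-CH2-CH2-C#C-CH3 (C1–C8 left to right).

C1 sp, C2 sp, C3 sp3, C4 sp3, C5 sp3, C6 sp, C7 sp, C8 sp3

C1 carries 2 σ bonds, plus two π bonds, giving a steric number of 2, so it is sp.
C2: 2 σ bonds, plus two π bonds; 2 regions of electron density → sp.
C3 — 4 σ bonds. Steric number 4, so sp3.
C4: 4 σ bonds — 4 electron domains, sp3.
C5: 4 σ bonds — 4 electron domains, sp3.
C6 carries 2 σ bonds, plus two π bonds, giving a steric number of 2, so it is sp.
C7 has 2 σ bonds, plus two π bonds: steric number 2 → sp.
C8 — 4 σ bonds. Steric number 4, so sp3.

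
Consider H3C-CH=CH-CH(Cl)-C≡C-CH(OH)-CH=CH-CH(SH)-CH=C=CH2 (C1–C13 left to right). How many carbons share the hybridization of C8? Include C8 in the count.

6

C8 is sp2 (one π bond).
C1: sp3
C2: sp2 ✓
C3: sp2 ✓
C4: sp3
C5: sp
C6: sp
C7: sp3
C8: sp2 ✓
C9: sp2 ✓
C10: sp3
C11: sp2 ✓
C12: sp
C13: sp2 ✓
6 carbons are sp2.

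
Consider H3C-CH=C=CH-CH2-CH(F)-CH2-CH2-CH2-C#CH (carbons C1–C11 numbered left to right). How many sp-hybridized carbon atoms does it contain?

3

C1: sp3
C2: sp2
C3: sp ✓
C4: sp2
C5: sp3
C6: sp3
C7: sp3
C8: sp3
C9: sp3
C10: sp ✓
C11: sp ✓
C3, C10, C11 → 3 sp carbons.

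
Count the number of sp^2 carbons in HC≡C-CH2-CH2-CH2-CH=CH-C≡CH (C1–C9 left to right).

2

C1: sp
C2: sp
C3: sp3
C4: sp3
C5: sp3
C6: sp2 ✓
C7: sp2 ✓
C8: sp
C9: sp
C6, C7 → 2 sp2 carbons.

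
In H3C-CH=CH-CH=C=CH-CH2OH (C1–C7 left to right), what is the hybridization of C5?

C5 has 2 σ bonds, plus two π bonds: steric number 2 → sp.

sp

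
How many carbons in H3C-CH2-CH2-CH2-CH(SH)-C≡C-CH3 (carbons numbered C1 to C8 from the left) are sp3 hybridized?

C1: sp3 ✓
C2: sp3 ✓
C3: sp3 ✓
C4: sp3 ✓
C5: sp3 ✓
C6: sp
C7: sp
C8: sp3 ✓
C1, C2, C3, C4, C5, C8 → 6 sp3 carbons.

6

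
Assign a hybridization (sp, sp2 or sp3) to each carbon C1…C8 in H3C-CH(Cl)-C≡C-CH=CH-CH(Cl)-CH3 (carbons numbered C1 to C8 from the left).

C1 sp3, C2 sp3, C3 sp, C4 sp, C5 sp2, C6 sp2, C7 sp3, C8 sp3

C1: 4 σ bonds; 4 regions of electron density → sp3.
C2 has 4 σ bonds: steric number 4 → sp3.
C3: 2 σ bonds, plus two π bonds; 2 regions of electron density → sp.
C4 (2 σ bonds, plus two π bonds) has steric number 2: sp.
C5 has 3 σ bonds, plus one π bond: steric number 3 → sp2.
C6: 3 σ bonds, plus one π bond; 3 regions of electron density → sp2.
C7 is sp3: 4 σ bonds, 4 electron-density regions.
C8 (4 σ bonds) has steric number 4: sp3.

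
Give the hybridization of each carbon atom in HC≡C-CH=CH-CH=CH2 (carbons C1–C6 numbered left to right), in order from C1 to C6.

C1 carries 2 σ bonds, plus two π bonds, giving a steric number of 2, so it is sp.
C2 — 2 σ bonds, plus two π bonds. Steric number 2, so sp.
C3 — 3 σ bonds, plus one π bond. Steric number 3, so sp2.
C4 carries 3 σ bonds, plus one π bond, giving a steric number of 3, so it is sp2.
C5 is sp2: 3 σ bonds, plus one π bond, 3 electron-density regions.
C6 (3 σ bonds, plus one π bond) has steric number 3: sp2.

C1 sp, C2 sp, C3 sp2, C4 sp2, C5 sp2, C6 sp2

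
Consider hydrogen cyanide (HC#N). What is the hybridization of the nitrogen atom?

The nitrogen atom: 1 σ bond and 1 lone pair, plus two π bonds — 2 electron domains, sp.

sp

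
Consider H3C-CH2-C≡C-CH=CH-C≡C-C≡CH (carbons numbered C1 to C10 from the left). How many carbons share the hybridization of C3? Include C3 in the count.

C3 is sp (two π bonds).
C1: sp3
C2: sp3
C3: sp ✓
C4: sp ✓
C5: sp2
C6: sp2
C7: sp ✓
C8: sp ✓
C9: sp ✓
C10: sp ✓
6 carbons are sp.

6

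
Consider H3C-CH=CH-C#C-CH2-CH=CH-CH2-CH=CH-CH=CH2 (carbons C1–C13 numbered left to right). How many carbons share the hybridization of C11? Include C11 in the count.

C11 is sp2 (one π bond).
C1: sp3
C2: sp2 ✓
C3: sp2 ✓
C4: sp
C5: sp
C6: sp3
C7: sp2 ✓
C8: sp2 ✓
C9: sp3
C10: sp2 ✓
C11: sp2 ✓
C12: sp2 ✓
C13: sp2 ✓
8 carbons are sp2.

8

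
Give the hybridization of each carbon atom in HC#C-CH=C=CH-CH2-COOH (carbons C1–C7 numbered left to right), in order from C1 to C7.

C1 sp, C2 sp, C3 sp2, C4 sp, C5 sp2, C6 sp3, C7 sp2

C1: 2 σ bonds, plus two π bonds; 2 regions of electron density → sp.
C2: 2 σ bonds, plus two π bonds — 2 electron domains, sp.
C3 is sp2: 3 σ bonds, plus one π bond, 3 electron-density regions.
C4 is sp: 2 σ bonds, plus two π bonds, 2 electron-density regions.
C5 — 3 σ bonds, plus one π bond. Steric number 3, so sp2.
C6: 4 σ bonds — 4 electron domains, sp3.
C7: 3 σ bonds, plus one π bond — 3 electron domains, sp2.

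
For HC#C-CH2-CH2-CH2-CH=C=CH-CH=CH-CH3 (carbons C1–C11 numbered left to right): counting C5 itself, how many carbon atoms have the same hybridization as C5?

4

C5 is sp3 (only σ bonds).
C1: sp
C2: sp
C3: sp3 ✓
C4: sp3 ✓
C5: sp3 ✓
C6: sp2
C7: sp
C8: sp2
C9: sp2
C10: sp2
C11: sp3 ✓
4 carbons are sp3.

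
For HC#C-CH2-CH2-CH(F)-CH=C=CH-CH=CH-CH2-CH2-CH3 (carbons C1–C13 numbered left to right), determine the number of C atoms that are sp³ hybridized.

6

C1: sp
C2: sp
C3: sp3 ✓
C4: sp3 ✓
C5: sp3 ✓
C6: sp2
C7: sp
C8: sp2
C9: sp2
C10: sp2
C11: sp3 ✓
C12: sp3 ✓
C13: sp3 ✓
C3, C4, C5, C11, C12, C13 → 6 sp3 carbons.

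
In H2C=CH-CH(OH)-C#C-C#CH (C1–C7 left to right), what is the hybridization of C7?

sp

C7 has 2 σ bonds, plus two π bonds: steric number 2 → sp.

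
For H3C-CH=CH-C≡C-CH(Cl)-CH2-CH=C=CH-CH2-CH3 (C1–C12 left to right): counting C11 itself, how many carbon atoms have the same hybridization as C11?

C11 is sp3 (only σ bonds).
C1: sp3 ✓
C2: sp2
C3: sp2
C4: sp
C5: sp
C6: sp3 ✓
C7: sp3 ✓
C8: sp2
C9: sp
C10: sp2
C11: sp3 ✓
C12: sp3 ✓
5 carbons are sp3.

5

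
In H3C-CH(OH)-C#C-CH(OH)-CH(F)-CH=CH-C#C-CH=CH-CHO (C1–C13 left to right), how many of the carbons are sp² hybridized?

C1: sp3
C2: sp3
C3: sp
C4: sp
C5: sp3
C6: sp3
C7: sp2 ✓
C8: sp2 ✓
C9: sp
C10: sp
C11: sp2 ✓
C12: sp2 ✓
C13: sp2 ✓
C7, C8, C11, C12, C13 → 5 sp2 carbons.

5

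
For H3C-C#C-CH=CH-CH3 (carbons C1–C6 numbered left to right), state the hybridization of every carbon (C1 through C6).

C1 sp3, C2 sp, C3 sp, C4 sp2, C5 sp2, C6 sp3

C1 — 4 σ bonds. Steric number 4, so sp3.
C2 carries 2 σ bonds, plus two π bonds, giving a steric number of 2, so it is sp.
C3 (2 σ bonds, plus two π bonds) has steric number 2: sp.
C4 carries 3 σ bonds, plus one π bond, giving a steric number of 3, so it is sp2.
C5 is sp2: 3 σ bonds, plus one π bond, 3 electron-density regions.
C6: 4 σ bonds — 4 electron domains, sp3.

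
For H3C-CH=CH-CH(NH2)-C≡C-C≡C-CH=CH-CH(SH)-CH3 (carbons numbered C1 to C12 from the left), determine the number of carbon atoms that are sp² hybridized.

C1: sp3
C2: sp2 ✓
C3: sp2 ✓
C4: sp3
C5: sp
C6: sp
C7: sp
C8: sp
C9: sp2 ✓
C10: sp2 ✓
C11: sp3
C12: sp3
C2, C3, C9, C10 → 4 sp2 carbons.

4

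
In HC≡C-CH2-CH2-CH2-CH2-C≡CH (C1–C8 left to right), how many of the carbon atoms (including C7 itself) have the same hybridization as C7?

4

C7 is sp (two π bonds).
C1: sp ✓
C2: sp ✓
C3: sp3
C4: sp3
C5: sp3
C6: sp3
C7: sp ✓
C8: sp ✓
4 carbons are sp.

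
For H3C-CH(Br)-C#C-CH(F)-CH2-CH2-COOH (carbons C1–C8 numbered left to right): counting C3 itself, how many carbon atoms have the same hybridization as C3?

C3 is sp (two π bonds).
C1: sp3
C2: sp3
C3: sp ✓
C4: sp ✓
C5: sp3
C6: sp3
C7: sp3
C8: sp2
2 carbons are sp.

2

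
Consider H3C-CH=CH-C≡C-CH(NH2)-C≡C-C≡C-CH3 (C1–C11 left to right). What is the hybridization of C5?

C5: 2 σ bonds, plus two π bonds — 2 electron domains, sp.

sp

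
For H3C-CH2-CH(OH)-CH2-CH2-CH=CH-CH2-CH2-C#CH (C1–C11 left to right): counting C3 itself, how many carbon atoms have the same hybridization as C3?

7

C3 is sp3 (only σ bonds).
C1: sp3 ✓
C2: sp3 ✓
C3: sp3 ✓
C4: sp3 ✓
C5: sp3 ✓
C6: sp2
C7: sp2
C8: sp3 ✓
C9: sp3 ✓
C10: sp
C11: sp
7 carbons are sp3.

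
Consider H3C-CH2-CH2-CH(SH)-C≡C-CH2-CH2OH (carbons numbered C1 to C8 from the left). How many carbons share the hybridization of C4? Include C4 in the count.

C4 is sp3 (only σ bonds).
C1: sp3 ✓
C2: sp3 ✓
C3: sp3 ✓
C4: sp3 ✓
C5: sp
C6: sp
C7: sp3 ✓
C8: sp3 ✓
6 carbons are sp3.

6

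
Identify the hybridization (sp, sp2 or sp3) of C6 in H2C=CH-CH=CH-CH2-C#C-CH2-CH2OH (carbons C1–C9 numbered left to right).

C6 is sp: 2 σ bonds, plus two π bonds, 2 electron-density regions.

sp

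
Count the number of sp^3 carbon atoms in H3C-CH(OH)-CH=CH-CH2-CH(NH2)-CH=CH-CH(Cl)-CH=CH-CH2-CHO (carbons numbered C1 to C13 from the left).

6

C1: sp3 ✓
C2: sp3 ✓
C3: sp2
C4: sp2
C5: sp3 ✓
C6: sp3 ✓
C7: sp2
C8: sp2
C9: sp3 ✓
C10: sp2
C11: sp2
C12: sp3 ✓
C13: sp2
C1, C2, C5, C6, C9, C12 → 6 sp3 carbons.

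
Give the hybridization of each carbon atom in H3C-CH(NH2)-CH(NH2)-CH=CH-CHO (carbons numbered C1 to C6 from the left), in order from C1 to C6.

C1: 4 σ bonds; 4 regions of electron density → sp3.
C2 (4 σ bonds) has steric number 4: sp3.
C3: 4 σ bonds; 4 regions of electron density → sp3.
C4: 3 σ bonds, plus one π bond; 3 regions of electron density → sp2.
C5 — 3 σ bonds, plus one π bond. Steric number 3, so sp2.
C6 has 3 σ bonds, plus one π bond: steric number 3 → sp2.

C1 sp3, C2 sp3, C3 sp3, C4 sp2, C5 sp2, C6 sp2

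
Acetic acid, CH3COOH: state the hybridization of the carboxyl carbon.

The carboxyl carbon carries 3 σ bonds, plus one π bond, giving a steric number of 3, so it is sp2.

sp^2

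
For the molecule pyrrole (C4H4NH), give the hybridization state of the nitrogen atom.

N has three σ bonds; its lone pair occupies the p orbital and is part of the aromatic π system, so N is sp2 (not the sp3 a naive steric count of 4 would give).

sp^2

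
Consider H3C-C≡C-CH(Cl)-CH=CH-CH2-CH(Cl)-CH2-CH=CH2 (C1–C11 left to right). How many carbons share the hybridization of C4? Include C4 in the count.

C4 is sp3 (only σ bonds).
C1: sp3 ✓
C2: sp
C3: sp
C4: sp3 ✓
C5: sp2
C6: sp2
C7: sp3 ✓
C8: sp3 ✓
C9: sp3 ✓
C10: sp2
C11: sp2
5 carbons are sp3.

5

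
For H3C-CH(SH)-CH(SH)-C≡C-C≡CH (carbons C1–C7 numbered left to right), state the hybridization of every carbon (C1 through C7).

C1 sp3, C2 sp3, C3 sp3, C4 sp, C5 sp, C6 sp, C7 sp

C1 has 4 σ bonds: steric number 4 → sp3.
C2 carries 4 σ bonds, giving a steric number of 4, so it is sp3.
C3: 4 σ bonds; 4 regions of electron density → sp3.
C4 is sp: 2 σ bonds, plus two π bonds, 2 electron-density regions.
C5 is sp: 2 σ bonds, plus two π bonds, 2 electron-density regions.
C6: 2 σ bonds, plus two π bonds — 2 electron domains, sp.
C7: 2 σ bonds, plus two π bonds; 2 regions of electron density → sp.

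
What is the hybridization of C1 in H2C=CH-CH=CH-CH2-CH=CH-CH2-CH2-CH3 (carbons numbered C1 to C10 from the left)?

C1: 3 σ bonds, plus one π bond — 3 electron domains, sp2.

sp²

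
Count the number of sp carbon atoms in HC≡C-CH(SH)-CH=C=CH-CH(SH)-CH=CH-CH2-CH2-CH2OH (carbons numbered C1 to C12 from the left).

C1: sp ✓
C2: sp ✓
C3: sp3
C4: sp2
C5: sp ✓
C6: sp2
C7: sp3
C8: sp2
C9: sp2
C10: sp3
C11: sp3
C12: sp3
C1, C2, C5 → 3 sp carbons.

3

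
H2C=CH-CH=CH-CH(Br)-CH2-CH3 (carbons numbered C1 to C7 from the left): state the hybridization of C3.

sp2

C3 (3 σ bonds, plus one π bond) has steric number 3: sp2.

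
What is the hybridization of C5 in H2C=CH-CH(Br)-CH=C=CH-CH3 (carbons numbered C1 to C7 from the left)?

C5 — 2 σ bonds, plus two π bonds. Steric number 2, so sp.

sp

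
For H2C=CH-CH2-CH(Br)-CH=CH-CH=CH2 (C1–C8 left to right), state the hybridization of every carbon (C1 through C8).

C1 has 3 σ bonds, plus one π bond: steric number 3 → sp2.
C2 — 3 σ bonds, plus one π bond. Steric number 3, so sp2.
C3 is sp3: 4 σ bonds, 4 electron-density regions.
C4 has 4 σ bonds: steric number 4 → sp3.
C5 has 3 σ bonds, plus one π bond: steric number 3 → sp2.
C6 carries 3 σ bonds, plus one π bond, giving a steric number of 3, so it is sp2.
C7: 3 σ bonds, plus one π bond — 3 electron domains, sp2.
C8 carries 3 σ bonds, plus one π bond, giving a steric number of 3, so it is sp2.

C1 sp2, C2 sp2, C3 sp3, C4 sp3, C5 sp2, C6 sp2, C7 sp2, C8 sp2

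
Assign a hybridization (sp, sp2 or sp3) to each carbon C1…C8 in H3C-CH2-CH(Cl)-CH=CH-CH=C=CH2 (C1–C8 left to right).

C1: 4 σ bonds; 4 regions of electron density → sp3.
C2: 4 σ bonds — 4 electron domains, sp3.
C3: 4 σ bonds — 4 electron domains, sp3.
C4 — 3 σ bonds, plus one π bond. Steric number 3, so sp2.
C5 (3 σ bonds, plus one π bond) has steric number 3: sp2.
C6 has 3 σ bonds, plus one π bond: steric number 3 → sp2.
C7: 2 σ bonds, plus two π bonds; 2 regions of electron density → sp.
C8 carries 3 σ bonds, plus one π bond, giving a steric number of 3, so it is sp2.

C1 sp3, C2 sp3, C3 sp3, C4 sp2, C5 sp2, C6 sp2, C7 sp, C8 sp2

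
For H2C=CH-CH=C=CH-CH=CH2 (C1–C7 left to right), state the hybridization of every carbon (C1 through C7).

C1 sp2, C2 sp2, C3 sp2, C4 sp, C5 sp2, C6 sp2, C7 sp2

C1 has 3 σ bonds, plus one π bond: steric number 3 → sp2.
C2 — 3 σ bonds, plus one π bond. Steric number 3, so sp2.
C3: 3 σ bonds, plus one π bond; 3 regions of electron density → sp2.
C4 — 2 σ bonds, plus two π bonds. Steric number 2, so sp.
C5 — 3 σ bonds, plus one π bond. Steric number 3, so sp2.
C6: 3 σ bonds, plus one π bond; 3 regions of electron density → sp2.
C7 has 3 σ bonds, plus one π bond: steric number 3 → sp2.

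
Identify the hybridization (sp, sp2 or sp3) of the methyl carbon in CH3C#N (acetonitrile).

sp³

The methyl carbon — 4 σ bonds. Steric number 4, so sp3.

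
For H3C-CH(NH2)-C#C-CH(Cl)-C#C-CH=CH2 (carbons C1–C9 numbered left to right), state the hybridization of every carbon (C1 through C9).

C1 carries 4 σ bonds, giving a steric number of 4, so it is sp3.
C2 is sp3: 4 σ bonds, 4 electron-density regions.
C3: 2 σ bonds, plus two π bonds; 2 regions of electron density → sp.
C4 is sp: 2 σ bonds, plus two π bonds, 2 electron-density regions.
C5 has 4 σ bonds: steric number 4 → sp3.
C6: 2 σ bonds, plus two π bonds — 2 electron domains, sp.
C7: 2 σ bonds, plus two π bonds — 2 electron domains, sp.
C8 is sp2: 3 σ bonds, plus one π bond, 3 electron-density regions.
C9: 3 σ bonds, plus one π bond; 3 regions of electron density → sp2.

C1 sp3, C2 sp3, C3 sp, C4 sp, C5 sp3, C6 sp, C7 sp, C8 sp2, C9 sp2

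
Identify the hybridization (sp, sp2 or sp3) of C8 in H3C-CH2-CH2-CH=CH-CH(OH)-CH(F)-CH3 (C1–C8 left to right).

C8 is sp3: 4 σ bonds, 4 electron-density regions.

sp^3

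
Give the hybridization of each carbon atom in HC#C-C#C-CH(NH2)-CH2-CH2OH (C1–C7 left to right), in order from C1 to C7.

C1 is sp: 2 σ bonds, plus two π bonds, 2 electron-density regions.
C2 (2 σ bonds, plus two π bonds) has steric number 2: sp.
C3: 2 σ bonds, plus two π bonds; 2 regions of electron density → sp.
C4: 2 σ bonds, plus two π bonds — 2 electron domains, sp.
C5 (4 σ bonds) has steric number 4: sp3.
C6 has 4 σ bonds: steric number 4 → sp3.
C7: 4 σ bonds; 4 regions of electron density → sp3.

C1 sp, C2 sp, C3 sp, C4 sp, C5 sp3, C6 sp3, C7 sp3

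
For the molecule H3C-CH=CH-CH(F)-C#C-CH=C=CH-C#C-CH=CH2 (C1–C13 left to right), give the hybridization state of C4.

C4: 4 σ bonds; 4 regions of electron density → sp3.

sp3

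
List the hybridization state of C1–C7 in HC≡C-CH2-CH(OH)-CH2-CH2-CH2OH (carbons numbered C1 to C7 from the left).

C1 is sp: 2 σ bonds, plus two π bonds, 2 electron-density regions.
C2 carries 2 σ bonds, plus two π bonds, giving a steric number of 2, so it is sp.
C3: 4 σ bonds — 4 electron domains, sp3.
C4 — 4 σ bonds. Steric number 4, so sp3.
C5 (4 σ bonds) has steric number 4: sp3.
C6 (4 σ bonds) has steric number 4: sp3.
C7: 4 σ bonds — 4 electron domains, sp3.

C1 sp, C2 sp, C3 sp3, C4 sp3, C5 sp3, C6 sp3, C7 sp3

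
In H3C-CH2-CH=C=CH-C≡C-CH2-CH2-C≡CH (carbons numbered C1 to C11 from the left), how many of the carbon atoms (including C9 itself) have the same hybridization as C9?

4

C9 is sp3 (only σ bonds).
C1: sp3 ✓
C2: sp3 ✓
C3: sp2
C4: sp
C5: sp2
C6: sp
C7: sp
C8: sp3 ✓
C9: sp3 ✓
C10: sp
C11: sp
4 carbons are sp3.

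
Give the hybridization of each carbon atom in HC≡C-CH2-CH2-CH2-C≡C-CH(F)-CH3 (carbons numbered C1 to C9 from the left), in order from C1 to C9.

C1: 2 σ bonds, plus two π bonds; 2 regions of electron density → sp.
C2 carries 2 σ bonds, plus two π bonds, giving a steric number of 2, so it is sp.
C3 carries 4 σ bonds, giving a steric number of 4, so it is sp3.
C4 — 4 σ bonds. Steric number 4, so sp3.
C5 carries 4 σ bonds, giving a steric number of 4, so it is sp3.
C6 — 2 σ bonds, plus two π bonds. Steric number 2, so sp.
C7 is sp: 2 σ bonds, plus two π bonds, 2 electron-density regions.
C8 — 4 σ bonds. Steric number 4, so sp3.
C9 has 4 σ bonds: steric number 4 → sp3.

C1 sp, C2 sp, C3 sp3, C4 sp3, C5 sp3, C6 sp, C7 sp, C8 sp3, C9 sp3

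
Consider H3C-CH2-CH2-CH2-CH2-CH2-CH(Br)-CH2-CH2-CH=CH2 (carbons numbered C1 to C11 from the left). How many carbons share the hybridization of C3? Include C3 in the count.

C3 is sp3 (only σ bonds).
C1: sp3 ✓
C2: sp3 ✓
C3: sp3 ✓
C4: sp3 ✓
C5: sp3 ✓
C6: sp3 ✓
C7: sp3 ✓
C8: sp3 ✓
C9: sp3 ✓
C10: sp2
C11: sp2
9 carbons are sp3.

9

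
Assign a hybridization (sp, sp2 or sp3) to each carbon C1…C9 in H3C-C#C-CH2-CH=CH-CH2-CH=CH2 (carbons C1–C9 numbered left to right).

C1 — 4 σ bonds. Steric number 4, so sp3.
C2 — 2 σ bonds, plus two π bonds. Steric number 2, so sp.
C3 is sp: 2 σ bonds, plus two π bonds, 2 electron-density regions.
C4: 4 σ bonds — 4 electron domains, sp3.
C5 (3 σ bonds, plus one π bond) has steric number 3: sp2.
C6: 3 σ bonds, plus one π bond; 3 regions of electron density → sp2.
C7 carries 4 σ bonds, giving a steric number of 4, so it is sp3.
C8 has 3 σ bonds, plus one π bond: steric number 3 → sp2.
C9 is sp2: 3 σ bonds, plus one π bond, 3 electron-density regions.

C1 sp3, C2 sp, C3 sp, C4 sp3, C5 sp2, C6 sp2, C7 sp3, C8 sp2, C9 sp2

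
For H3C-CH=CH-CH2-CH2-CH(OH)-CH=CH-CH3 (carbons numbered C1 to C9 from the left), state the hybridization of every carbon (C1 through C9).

C1 sp3, C2 sp2, C3 sp2, C4 sp3, C5 sp3, C6 sp3, C7 sp2, C8 sp2, C9 sp3

C1 (4 σ bonds) has steric number 4: sp3.
C2 — 3 σ bonds, plus one π bond. Steric number 3, so sp2.
C3 — 3 σ bonds, plus one π bond. Steric number 3, so sp2.
C4: 4 σ bonds — 4 electron domains, sp3.
C5 is sp3: 4 σ bonds, 4 electron-density regions.
C6 carries 4 σ bonds, giving a steric number of 4, so it is sp3.
C7: 3 σ bonds, plus one π bond; 3 regions of electron density → sp2.
C8: 3 σ bonds, plus one π bond — 3 electron domains, sp2.
C9 is sp3: 4 σ bonds, 4 electron-density regions.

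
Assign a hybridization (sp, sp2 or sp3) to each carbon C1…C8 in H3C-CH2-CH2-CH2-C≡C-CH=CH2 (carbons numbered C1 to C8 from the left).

C1 sp3, C2 sp3, C3 sp3, C4 sp3, C5 sp, C6 sp, C7 sp2, C8 sp2

C1 — 4 σ bonds. Steric number 4, so sp3.
C2 has 4 σ bonds: steric number 4 → sp3.
C3 has 4 σ bonds: steric number 4 → sp3.
C4 carries 4 σ bonds, giving a steric number of 4, so it is sp3.
C5 — 2 σ bonds, plus two π bonds. Steric number 2, so sp.
C6 carries 2 σ bonds, plus two π bonds, giving a steric number of 2, so it is sp.
C7 (3 σ bonds, plus one π bond) has steric number 3: sp2.
C8 — 3 σ bonds, plus one π bond. Steric number 3, so sp2.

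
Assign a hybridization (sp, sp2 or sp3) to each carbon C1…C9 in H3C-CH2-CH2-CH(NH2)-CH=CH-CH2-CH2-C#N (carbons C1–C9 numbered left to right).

C1 sp3, C2 sp3, C3 sp3, C4 sp3, C5 sp2, C6 sp2, C7 sp3, C8 sp3, C9 sp

C1 is sp3: 4 σ bonds, 4 electron-density regions.
C2: 4 σ bonds; 4 regions of electron density → sp3.
C3: 4 σ bonds; 4 regions of electron density → sp3.
C4: 4 σ bonds; 4 regions of electron density → sp3.
C5 carries 3 σ bonds, plus one π bond, giving a steric number of 3, so it is sp2.
C6 (3 σ bonds, plus one π bond) has steric number 3: sp2.
C7 (4 σ bonds) has steric number 4: sp3.
C8 is sp3: 4 σ bonds, 4 electron-density regions.
C9: 2 σ bonds, plus two π bonds — 2 electron domains, sp.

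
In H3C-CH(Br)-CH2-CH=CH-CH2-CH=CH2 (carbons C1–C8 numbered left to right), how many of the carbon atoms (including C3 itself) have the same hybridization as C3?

4

C3 is sp3 (only σ bonds).
C1: sp3 ✓
C2: sp3 ✓
C3: sp3 ✓
C4: sp2
C5: sp2
C6: sp3 ✓
C7: sp2
C8: sp2
4 carbons are sp3.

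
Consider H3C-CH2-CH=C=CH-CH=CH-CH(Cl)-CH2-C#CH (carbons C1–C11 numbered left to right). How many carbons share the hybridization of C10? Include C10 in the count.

3

C10 is sp (two π bonds).
C1: sp3
C2: sp3
C3: sp2
C4: sp ✓
C5: sp2
C6: sp2
C7: sp2
C8: sp3
C9: sp3
C10: sp ✓
C11: sp ✓
3 carbons are sp.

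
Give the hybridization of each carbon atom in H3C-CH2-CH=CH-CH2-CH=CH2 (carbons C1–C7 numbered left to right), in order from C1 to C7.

C1 sp3, C2 sp3, C3 sp2, C4 sp2, C5 sp3, C6 sp2, C7 sp2

C1: 4 σ bonds — 4 electron domains, sp3.
C2: 4 σ bonds — 4 electron domains, sp3.
C3 carries 3 σ bonds, plus one π bond, giving a steric number of 3, so it is sp2.
C4 has 3 σ bonds, plus one π bond: steric number 3 → sp2.
C5: 4 σ bonds; 4 regions of electron density → sp3.
C6: 3 σ bonds, plus one π bond; 3 regions of electron density → sp2.
C7: 3 σ bonds, plus one π bond — 3 electron domains, sp2.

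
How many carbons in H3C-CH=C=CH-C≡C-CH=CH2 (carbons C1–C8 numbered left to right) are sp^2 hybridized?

4

C1: sp3
C2: sp2 ✓
C3: sp
C4: sp2 ✓
C5: sp
C6: sp
C7: sp2 ✓
C8: sp2 ✓
C2, C4, C7, C8 → 4 sp2 carbons.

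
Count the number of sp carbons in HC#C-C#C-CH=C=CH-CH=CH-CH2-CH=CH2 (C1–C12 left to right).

C1: sp ✓
C2: sp ✓
C3: sp ✓
C4: sp ✓
C5: sp2
C6: sp ✓
C7: sp2
C8: sp2
C9: sp2
C10: sp3
C11: sp2
C12: sp2
C1, C2, C3, C4, C6 → 5 sp carbons.

5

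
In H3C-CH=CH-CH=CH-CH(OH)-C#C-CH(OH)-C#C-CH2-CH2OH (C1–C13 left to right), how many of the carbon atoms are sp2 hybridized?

4

C1: sp3
C2: sp2 ✓
C3: sp2 ✓
C4: sp2 ✓
C5: sp2 ✓
C6: sp3
C7: sp
C8: sp
C9: sp3
C10: sp
C11: sp
C12: sp3
C13: sp3
C2, C3, C4, C5 → 4 sp2 carbons.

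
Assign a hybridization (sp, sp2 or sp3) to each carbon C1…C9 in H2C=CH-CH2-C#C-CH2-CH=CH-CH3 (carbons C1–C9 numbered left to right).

C1: 3 σ bonds, plus one π bond; 3 regions of electron density → sp2.
C2 — 3 σ bonds, plus one π bond. Steric number 3, so sp2.
C3 (4 σ bonds) has steric number 4: sp3.
C4 — 2 σ bonds, plus two π bonds. Steric number 2, so sp.
C5: 2 σ bonds, plus two π bonds — 2 electron domains, sp.
C6 is sp3: 4 σ bonds, 4 electron-density regions.
C7: 3 σ bonds, plus one π bond — 3 electron domains, sp2.
C8 has 3 σ bonds, plus one π bond: steric number 3 → sp2.
C9 is sp3: 4 σ bonds, 4 electron-density regions.

C1 sp2, C2 sp2, C3 sp3, C4 sp, C5 sp, C6 sp3, C7 sp2, C8 sp2, C9 sp3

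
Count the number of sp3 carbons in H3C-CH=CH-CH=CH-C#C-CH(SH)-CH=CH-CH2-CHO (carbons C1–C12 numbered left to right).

C1: sp3 ✓
C2: sp2
C3: sp2
C4: sp2
C5: sp2
C6: sp
C7: sp
C8: sp3 ✓
C9: sp2
C10: sp2
C11: sp3 ✓
C12: sp2
C1, C8, C11 → 3 sp3 carbons.

3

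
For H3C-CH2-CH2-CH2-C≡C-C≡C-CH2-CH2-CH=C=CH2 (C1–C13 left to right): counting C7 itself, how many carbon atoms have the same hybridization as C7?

C7 is sp (two π bonds).
C1: sp3
C2: sp3
C3: sp3
C4: sp3
C5: sp ✓
C6: sp ✓
C7: sp ✓
C8: sp ✓
C9: sp3
C10: sp3
C11: sp2
C12: sp ✓
C13: sp2
5 carbons are sp.

5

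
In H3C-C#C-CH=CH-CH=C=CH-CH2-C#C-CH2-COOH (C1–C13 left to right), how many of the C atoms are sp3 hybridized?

C1: sp3 ✓
C2: sp
C3: sp
C4: sp2
C5: sp2
C6: sp2
C7: sp
C8: sp2
C9: sp3 ✓
C10: sp
C11: sp
C12: sp3 ✓
C13: sp2
C1, C9, C12 → 3 sp3 carbons.

3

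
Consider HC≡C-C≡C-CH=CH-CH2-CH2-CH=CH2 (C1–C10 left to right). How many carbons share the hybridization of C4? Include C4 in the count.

4

C4 is sp (two π bonds).
C1: sp ✓
C2: sp ✓
C3: sp ✓
C4: sp ✓
C5: sp2
C6: sp2
C7: sp3
C8: sp3
C9: sp2
C10: sp2
4 carbons are sp.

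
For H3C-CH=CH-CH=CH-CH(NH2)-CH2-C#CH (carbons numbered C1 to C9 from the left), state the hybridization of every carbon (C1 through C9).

C1 — 4 σ bonds. Steric number 4, so sp3.
C2 is sp2: 3 σ bonds, plus one π bond, 3 electron-density regions.
C3 — 3 σ bonds, plus one π bond. Steric number 3, so sp2.
C4 carries 3 σ bonds, plus one π bond, giving a steric number of 3, so it is sp2.
C5: 3 σ bonds, plus one π bond; 3 regions of electron density → sp2.
C6 carries 4 σ bonds, giving a steric number of 4, so it is sp3.
C7: 4 σ bonds; 4 regions of electron density → sp3.
C8 — 2 σ bonds, plus two π bonds. Steric number 2, so sp.
C9 is sp: 2 σ bonds, plus two π bonds, 2 electron-density regions.

C1 sp3, C2 sp2, C3 sp2, C4 sp2, C5 sp2, C6 sp3, C7 sp3, C8 sp, C9 sp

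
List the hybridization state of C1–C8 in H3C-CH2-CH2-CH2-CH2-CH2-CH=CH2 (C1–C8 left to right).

C1 sp3, C2 sp3, C3 sp3, C4 sp3, C5 sp3, C6 sp3, C7 sp2, C8 sp2

C1 is sp3: 4 σ bonds, 4 electron-density regions.
C2 has 4 σ bonds: steric number 4 → sp3.
C3 — 4 σ bonds. Steric number 4, so sp3.
C4 carries 4 σ bonds, giving a steric number of 4, so it is sp3.
C5 — 4 σ bonds. Steric number 4, so sp3.
C6 carries 4 σ bonds, giving a steric number of 4, so it is sp3.
C7 (3 σ bonds, plus one π bond) has steric number 3: sp2.
C8 carries 3 σ bonds, plus one π bond, giving a steric number of 3, so it is sp2.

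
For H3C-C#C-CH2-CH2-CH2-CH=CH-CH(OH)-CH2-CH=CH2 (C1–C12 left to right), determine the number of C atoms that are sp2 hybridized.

C1: sp3
C2: sp
C3: sp
C4: sp3
C5: sp3
C6: sp3
C7: sp2 ✓
C8: sp2 ✓
C9: sp3
C10: sp3
C11: sp2 ✓
C12: sp2 ✓
C7, C8, C11, C12 → 4 sp2 carbons.

4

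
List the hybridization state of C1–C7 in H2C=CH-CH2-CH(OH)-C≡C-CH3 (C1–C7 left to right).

C1 (3 σ bonds, plus one π bond) has steric number 3: sp2.
C2 has 3 σ bonds, plus one π bond: steric number 3 → sp2.
C3: 4 σ bonds — 4 electron domains, sp3.
C4 (4 σ bonds) has steric number 4: sp3.
C5: 2 σ bonds, plus two π bonds; 2 regions of electron density → sp.
C6 has 2 σ bonds, plus two π bonds: steric number 2 → sp.
C7: 4 σ bonds; 4 regions of electron density → sp3.

C1 sp2, C2 sp2, C3 sp3, C4 sp3, C5 sp, C6 sp, C7 sp3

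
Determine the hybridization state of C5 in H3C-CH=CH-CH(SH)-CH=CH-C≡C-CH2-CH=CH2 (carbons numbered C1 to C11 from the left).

C5: 3 σ bonds, plus one π bond; 3 regions of electron density → sp2.

sp^2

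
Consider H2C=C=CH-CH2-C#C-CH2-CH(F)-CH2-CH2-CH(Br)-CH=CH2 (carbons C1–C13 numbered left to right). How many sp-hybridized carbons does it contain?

C1: sp2
C2: sp ✓
C3: sp2
C4: sp3
C5: sp ✓
C6: sp ✓
C7: sp3
C8: sp3
C9: sp3
C10: sp3
C11: sp3
C12: sp2
C13: sp2
C2, C5, C6 → 3 sp carbons.

3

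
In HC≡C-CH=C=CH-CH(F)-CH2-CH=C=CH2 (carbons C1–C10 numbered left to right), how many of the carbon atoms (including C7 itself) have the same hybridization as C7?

C7 is sp3 (only σ bonds).
C1: sp
C2: sp
C3: sp2
C4: sp
C5: sp2
C6: sp3 ✓
C7: sp3 ✓
C8: sp2
C9: sp
C10: sp2
2 carbons are sp3.

2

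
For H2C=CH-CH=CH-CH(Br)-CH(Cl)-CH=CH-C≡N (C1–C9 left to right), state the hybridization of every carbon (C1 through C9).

C1 sp2, C2 sp2, C3 sp2, C4 sp2, C5 sp3, C6 sp3, C7 sp2, C8 sp2, C9 sp

C1 has 3 σ bonds, plus one π bond: steric number 3 → sp2.
C2: 3 σ bonds, plus one π bond — 3 electron domains, sp2.
C3 carries 3 σ bonds, plus one π bond, giving a steric number of 3, so it is sp2.
C4 is sp2: 3 σ bonds, plus one π bond, 3 electron-density regions.
C5: 4 σ bonds — 4 electron domains, sp3.
C6: 4 σ bonds; 4 regions of electron density → sp3.
C7 carries 3 σ bonds, plus one π bond, giving a steric number of 3, so it is sp2.
C8 — 3 σ bonds, plus one π bond. Steric number 3, so sp2.
C9 is sp: 2 σ bonds, plus two π bonds, 2 electron-density regions.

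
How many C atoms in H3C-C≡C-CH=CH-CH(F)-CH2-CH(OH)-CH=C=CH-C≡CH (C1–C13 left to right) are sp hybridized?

5

C1: sp3
C2: sp ✓
C3: sp ✓
C4: sp2
C5: sp2
C6: sp3
C7: sp3
C8: sp3
C9: sp2
C10: sp ✓
C11: sp2
C12: sp ✓
C13: sp ✓
C2, C3, C10, C12, C13 → 5 sp carbons.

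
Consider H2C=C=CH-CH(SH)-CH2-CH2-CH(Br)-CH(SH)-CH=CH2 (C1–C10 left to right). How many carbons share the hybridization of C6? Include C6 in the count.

5

C6 is sp3 (only σ bonds).
C1: sp2
C2: sp
C3: sp2
C4: sp3 ✓
C5: sp3 ✓
C6: sp3 ✓
C7: sp3 ✓
C8: sp3 ✓
C9: sp2
C10: sp2
5 carbons are sp3.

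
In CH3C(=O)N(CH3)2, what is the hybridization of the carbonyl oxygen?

sp^2

The carbonyl oxygen carries 1 σ bond and 2 lone pairs, plus one π bond, giving a steric number of 3, so it is sp2.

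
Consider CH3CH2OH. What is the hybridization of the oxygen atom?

sp^3

The oxygen atom — 2 σ bonds and 2 lone pairs. Steric number 4, so sp3.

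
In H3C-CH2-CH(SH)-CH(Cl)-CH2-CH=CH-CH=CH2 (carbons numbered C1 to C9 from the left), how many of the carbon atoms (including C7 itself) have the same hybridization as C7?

4

C7 is sp2 (one π bond).
C1: sp3
C2: sp3
C3: sp3
C4: sp3
C5: sp3
C6: sp2 ✓
C7: sp2 ✓
C8: sp2 ✓
C9: sp2 ✓
4 carbons are sp2.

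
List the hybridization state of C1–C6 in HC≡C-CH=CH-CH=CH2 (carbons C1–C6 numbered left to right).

C1 is sp: 2 σ bonds, plus two π bonds, 2 electron-density regions.
C2: 2 σ bonds, plus two π bonds — 2 electron domains, sp.
C3 is sp2: 3 σ bonds, plus one π bond, 3 electron-density regions.
C4 carries 3 σ bonds, plus one π bond, giving a steric number of 3, so it is sp2.
C5 is sp2: 3 σ bonds, plus one π bond, 3 electron-density regions.
C6 (3 σ bonds, plus one π bond) has steric number 3: sp2.

C1 sp, C2 sp, C3 sp2, C4 sp2, C5 sp2, C6 sp2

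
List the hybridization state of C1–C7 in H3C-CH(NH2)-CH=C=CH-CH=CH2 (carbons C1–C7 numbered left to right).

C1 sp3, C2 sp3, C3 sp2, C4 sp, C5 sp2, C6 sp2, C7 sp2

C1 is sp3: 4 σ bonds, 4 electron-density regions.
C2: 4 σ bonds; 4 regions of electron density → sp3.
C3 — 3 σ bonds, plus one π bond. Steric number 3, so sp2.
C4: 2 σ bonds, plus two π bonds; 2 regions of electron density → sp.
C5 is sp2: 3 σ bonds, plus one π bond, 3 electron-density regions.
C6 — 3 σ bonds, plus one π bond. Steric number 3, so sp2.
C7 carries 3 σ bonds, plus one π bond, giving a steric number of 3, so it is sp2.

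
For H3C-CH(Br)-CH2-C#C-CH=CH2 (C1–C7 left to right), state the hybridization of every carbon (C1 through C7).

C1 — 4 σ bonds. Steric number 4, so sp3.
C2: 4 σ bonds; 4 regions of electron density → sp3.
C3: 4 σ bonds; 4 regions of electron density → sp3.
C4: 2 σ bonds, plus two π bonds — 2 electron domains, sp.
C5: 2 σ bonds, plus two π bonds — 2 electron domains, sp.
C6 (3 σ bonds, plus one π bond) has steric number 3: sp2.
C7 (3 σ bonds, plus one π bond) has steric number 3: sp2.

C1 sp3, C2 sp3, C3 sp3, C4 sp, C5 sp, C6 sp2, C7 sp2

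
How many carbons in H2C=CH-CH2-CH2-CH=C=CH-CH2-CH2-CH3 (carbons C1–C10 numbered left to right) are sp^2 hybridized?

C1: sp2 ✓
C2: sp2 ✓
C3: sp3
C4: sp3
C5: sp2 ✓
C6: sp
C7: sp2 ✓
C8: sp3
C9: sp3
C10: sp3
C1, C2, C5, C7 → 4 sp2 carbons.

4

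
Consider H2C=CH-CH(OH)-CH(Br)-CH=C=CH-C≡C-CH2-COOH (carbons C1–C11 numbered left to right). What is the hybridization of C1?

C1: 3 σ bonds, plus one π bond — 3 electron domains, sp2.

sp²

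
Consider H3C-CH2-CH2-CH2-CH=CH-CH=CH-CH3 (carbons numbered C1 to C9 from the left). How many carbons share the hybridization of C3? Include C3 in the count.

C3 is sp3 (only σ bonds).
C1: sp3 ✓
C2: sp3 ✓
C3: sp3 ✓
C4: sp3 ✓
C5: sp2
C6: sp2
C7: sp2
C8: sp2
C9: sp3 ✓
5 carbons are sp3.

5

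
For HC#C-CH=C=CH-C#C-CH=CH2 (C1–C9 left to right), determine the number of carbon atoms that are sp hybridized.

5

C1: sp ✓
C2: sp ✓
C3: sp2
C4: sp ✓
C5: sp2
C6: sp ✓
C7: sp ✓
C8: sp2
C9: sp2
C1, C2, C4, C6, C7 → 5 sp carbons.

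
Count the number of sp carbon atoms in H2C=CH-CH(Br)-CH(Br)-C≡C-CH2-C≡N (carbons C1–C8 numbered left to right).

C1: sp2
C2: sp2
C3: sp3
C4: sp3
C5: sp ✓
C6: sp ✓
C7: sp3
C8: sp ✓
C5, C6, C8 → 3 sp carbons.

3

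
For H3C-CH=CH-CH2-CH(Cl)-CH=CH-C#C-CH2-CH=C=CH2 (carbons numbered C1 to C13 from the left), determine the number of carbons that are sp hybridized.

C1: sp3
C2: sp2
C3: sp2
C4: sp3
C5: sp3
C6: sp2
C7: sp2
C8: sp ✓
C9: sp ✓
C10: sp3
C11: sp2
C12: sp ✓
C13: sp2
C8, C9, C12 → 3 sp carbons.

3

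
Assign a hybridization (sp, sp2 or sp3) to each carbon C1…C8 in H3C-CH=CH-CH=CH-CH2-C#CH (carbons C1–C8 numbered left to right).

C1 sp3, C2 sp2, C3 sp2, C4 sp2, C5 sp2, C6 sp3, C7 sp, C8 sp

C1 is sp3: 4 σ bonds, 4 electron-density regions.
C2 has 3 σ bonds, plus one π bond: steric number 3 → sp2.
C3 — 3 σ bonds, plus one π bond. Steric number 3, so sp2.
C4: 3 σ bonds, plus one π bond; 3 regions of electron density → sp2.
C5 (3 σ bonds, plus one π bond) has steric number 3: sp2.
C6: 4 σ bonds — 4 electron domains, sp3.
C7: 2 σ bonds, plus two π bonds; 2 regions of electron density → sp.
C8: 2 σ bonds, plus two π bonds; 2 regions of electron density → sp.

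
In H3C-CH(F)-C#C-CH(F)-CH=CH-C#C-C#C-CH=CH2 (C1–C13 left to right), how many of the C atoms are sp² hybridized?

C1: sp3
C2: sp3
C3: sp
C4: sp
C5: sp3
C6: sp2 ✓
C7: sp2 ✓
C8: sp
C9: sp
C10: sp
C11: sp
C12: sp2 ✓
C13: sp2 ✓
C6, C7, C12, C13 → 4 sp2 carbons.

4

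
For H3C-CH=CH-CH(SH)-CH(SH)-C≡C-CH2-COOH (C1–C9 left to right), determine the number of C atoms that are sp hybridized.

C1: sp3
C2: sp2
C3: sp2
C4: sp3
C5: sp3
C6: sp ✓
C7: sp ✓
C8: sp3
C9: sp2
C6, C7 → 2 sp carbons.

2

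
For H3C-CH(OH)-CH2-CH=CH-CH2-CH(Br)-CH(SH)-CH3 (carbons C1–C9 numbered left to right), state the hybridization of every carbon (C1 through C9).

C1 — 4 σ bonds. Steric number 4, so sp3.
C2 (4 σ bonds) has steric number 4: sp3.
C3: 4 σ bonds — 4 electron domains, sp3.
C4: 3 σ bonds, plus one π bond; 3 regions of electron density → sp2.
C5 has 3 σ bonds, plus one π bond: steric number 3 → sp2.
C6 (4 σ bonds) has steric number 4: sp3.
C7: 4 σ bonds; 4 regions of electron density → sp3.
C8 — 4 σ bonds. Steric number 4, so sp3.
C9 carries 4 σ bonds, giving a steric number of 4, so it is sp3.

C1 sp3, C2 sp3, C3 sp3, C4 sp2, C5 sp2, C6 sp3, C7 sp3, C8 sp3, C9 sp3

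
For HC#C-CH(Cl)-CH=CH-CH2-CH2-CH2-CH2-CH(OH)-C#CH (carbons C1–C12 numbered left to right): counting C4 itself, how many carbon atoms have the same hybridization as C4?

2

C4 is sp2 (one π bond).
C1: sp
C2: sp
C3: sp3
C4: sp2 ✓
C5: sp2 ✓
C6: sp3
C7: sp3
C8: sp3
C9: sp3
C10: sp3
C11: sp
C12: sp
2 carbons are sp2.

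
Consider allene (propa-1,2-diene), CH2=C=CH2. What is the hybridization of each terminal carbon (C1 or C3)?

sp2

Each terminal carbon (C1 or C3) (3 σ bonds, plus one π bond) has steric number 3: sp2.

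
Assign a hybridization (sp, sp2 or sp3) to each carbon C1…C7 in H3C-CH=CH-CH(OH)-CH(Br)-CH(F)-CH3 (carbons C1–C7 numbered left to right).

C1 is sp3: 4 σ bonds, 4 electron-density regions.
C2 carries 3 σ bonds, plus one π bond, giving a steric number of 3, so it is sp2.
C3: 3 σ bonds, plus one π bond; 3 regions of electron density → sp2.
C4: 4 σ bonds; 4 regions of electron density → sp3.
C5: 4 σ bonds — 4 electron domains, sp3.
C6 is sp3: 4 σ bonds, 4 electron-density regions.
C7 carries 4 σ bonds, giving a steric number of 4, so it is sp3.

C1 sp3, C2 sp2, C3 sp2, C4 sp3, C5 sp3, C6 sp3, C7 sp3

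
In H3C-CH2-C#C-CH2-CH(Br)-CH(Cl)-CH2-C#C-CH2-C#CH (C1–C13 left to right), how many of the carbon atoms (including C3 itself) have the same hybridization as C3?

6

C3 is sp (two π bonds).
C1: sp3
C2: sp3
C3: sp ✓
C4: sp ✓
C5: sp3
C6: sp3
C7: sp3
C8: sp3
C9: sp ✓
C10: sp ✓
C11: sp3
C12: sp ✓
C13: sp ✓
6 carbons are sp.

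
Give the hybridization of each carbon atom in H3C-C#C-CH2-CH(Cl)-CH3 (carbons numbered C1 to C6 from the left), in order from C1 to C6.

C1 (4 σ bonds) has steric number 4: sp3.
C2 has 2 σ bonds, plus two π bonds: steric number 2 → sp.
C3 (2 σ bonds, plus two π bonds) has steric number 2: sp.
C4 — 4 σ bonds. Steric number 4, so sp3.
C5 has 4 σ bonds: steric number 4 → sp3.
C6 is sp3: 4 σ bonds, 4 electron-density regions.

C1 sp3, C2 sp, C3 sp, C4 sp3, C5 sp3, C6 sp3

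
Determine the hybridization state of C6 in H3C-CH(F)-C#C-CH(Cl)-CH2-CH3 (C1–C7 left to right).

C6: 4 σ bonds — 4 electron domains, sp3.

sp³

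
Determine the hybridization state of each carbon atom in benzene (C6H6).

sp²

Every ring carbon has three σ bonds and contributes one p electron to the aromatic π system.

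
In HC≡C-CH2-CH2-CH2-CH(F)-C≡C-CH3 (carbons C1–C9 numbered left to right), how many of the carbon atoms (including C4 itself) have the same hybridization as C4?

5

C4 is sp3 (only σ bonds).
C1: sp
C2: sp
C3: sp3 ✓
C4: sp3 ✓
C5: sp3 ✓
C6: sp3 ✓
C7: sp
C8: sp
C9: sp3 ✓
5 carbons are sp3.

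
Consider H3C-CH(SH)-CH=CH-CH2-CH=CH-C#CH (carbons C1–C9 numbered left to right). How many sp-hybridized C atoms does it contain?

C1: sp3
C2: sp3
C3: sp2
C4: sp2
C5: sp3
C6: sp2
C7: sp2
C8: sp ✓
C9: sp ✓
C8, C9 → 2 sp carbons.

2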